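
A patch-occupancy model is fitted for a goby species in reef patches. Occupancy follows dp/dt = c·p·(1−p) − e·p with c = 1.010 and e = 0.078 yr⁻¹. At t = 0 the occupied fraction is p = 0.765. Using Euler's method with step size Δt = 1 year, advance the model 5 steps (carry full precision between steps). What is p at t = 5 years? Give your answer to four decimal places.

Update rule: p ← p + [c·p·(1−p) − e·p]·Δt with Δt = 1.
p: 0.76500 → 0.88690  (Δp = +0.12190)
p: 0.88690 → 0.91903  (Δp = +0.03213)
p: 0.91903 → 0.92250  (Δp = +0.00347)
p: 0.92250 → 0.92275  (Δp = +0.00025)
p: 0.92275 → 0.92277  (Δp = +0.00002)

0.9228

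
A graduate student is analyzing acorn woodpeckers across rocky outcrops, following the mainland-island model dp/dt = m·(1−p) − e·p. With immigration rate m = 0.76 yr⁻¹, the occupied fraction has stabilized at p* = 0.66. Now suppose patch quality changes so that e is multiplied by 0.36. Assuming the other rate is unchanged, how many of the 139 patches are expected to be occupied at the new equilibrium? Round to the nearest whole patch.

Balance m(1−p*) = e·p* gives e = m(1−p*)/p* = 0.76×0.34000/0.66000 = 0.39152.
New p* = m/(m+e) = 0.76000/(0.76000+0.14095) = 0.84355.
Expected occupied = 139 × 0.84355 = 117.25 ≈ 117.

117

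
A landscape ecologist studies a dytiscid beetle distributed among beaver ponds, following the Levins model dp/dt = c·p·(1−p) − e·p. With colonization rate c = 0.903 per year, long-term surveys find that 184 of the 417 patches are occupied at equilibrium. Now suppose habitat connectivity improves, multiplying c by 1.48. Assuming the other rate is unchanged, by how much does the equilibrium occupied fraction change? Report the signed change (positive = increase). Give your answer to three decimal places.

0.181

Observed p* = 184/417 = 0.44125.
Balance c(1−p*) = e gives e = 0.903×(1 − 0.44125) = 0.50455.
New p* = 1 − e/c = 1 − 0.50455/1.33644 = 0.62247.
Δp* = 0.62247 − 0.44125 = +0.18122.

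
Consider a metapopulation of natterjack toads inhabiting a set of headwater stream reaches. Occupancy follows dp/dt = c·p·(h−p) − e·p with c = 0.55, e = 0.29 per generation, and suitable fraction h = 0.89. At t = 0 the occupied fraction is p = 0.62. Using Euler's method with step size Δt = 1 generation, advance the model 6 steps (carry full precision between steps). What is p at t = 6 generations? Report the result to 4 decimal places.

Update rule: p ← p + [c·p·(h−p) − e·p]·Δt with Δt = 1.
  1  |  dp/dt·Δt = -0.087730  |  p_1 = 0.532270
  2  |  dp/dt·Δt = -0.049633  |  p_2 = 0.482637
  3  |  dp/dt·Δt = -0.031830  |  p_3 = 0.450807
  4  |  dp/dt·Δt = -0.021839  |  p_4 = 0.428968
  5  |  dp/dt·Δt = -0.015628  |  p_5 = 0.413340
  6  |  dp/dt·Δt = -0.011506  |  p_6 = 0.401834

0.4018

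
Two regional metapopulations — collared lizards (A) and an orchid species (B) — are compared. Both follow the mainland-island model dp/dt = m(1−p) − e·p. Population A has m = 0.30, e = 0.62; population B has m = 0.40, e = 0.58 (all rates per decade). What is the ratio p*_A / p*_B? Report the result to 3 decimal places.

A: p*_A = m/(m+e) = 0.30/0.9200 = 0.3261.
B: p*_B = 0.40/0.9800 = 0.4082.
p*_A / p*_B = 0.3261/0.4082 = 0.7989.

0.799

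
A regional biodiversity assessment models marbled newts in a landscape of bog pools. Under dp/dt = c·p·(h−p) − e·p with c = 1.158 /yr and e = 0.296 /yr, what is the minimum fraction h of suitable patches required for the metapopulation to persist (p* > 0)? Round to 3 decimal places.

p* = h − e/c is positive only when h > e/c.
h_min = e/c = 0.296/1.158 = 0.2556.

0.256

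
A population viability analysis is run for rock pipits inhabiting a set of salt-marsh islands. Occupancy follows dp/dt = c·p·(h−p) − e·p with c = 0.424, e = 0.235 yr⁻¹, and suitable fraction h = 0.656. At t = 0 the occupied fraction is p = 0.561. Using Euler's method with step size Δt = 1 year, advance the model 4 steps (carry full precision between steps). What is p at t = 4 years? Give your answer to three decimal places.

0.305

Update rule: p ← p + [c·p·(h−p) − e·p]·Δt with Δt = 1.
p: 0.56100 → 0.45176  (Δp = -0.10924)
p: 0.45176 → 0.38472  (Δp = -0.06704)
p: 0.38472 → 0.33856  (Δp = -0.04616)
p: 0.33856 → 0.30457  (Δp = -0.03399)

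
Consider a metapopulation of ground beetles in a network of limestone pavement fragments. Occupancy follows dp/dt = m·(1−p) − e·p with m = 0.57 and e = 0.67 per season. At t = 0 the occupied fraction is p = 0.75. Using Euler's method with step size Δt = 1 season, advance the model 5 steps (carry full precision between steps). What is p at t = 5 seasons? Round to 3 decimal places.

0.459

Update rule: p ← p + [m·(1−p) − e·p]·Δt with Δt = 1.
  1  |  dp/dt·Δt = -0.360000  |  p_1 = 0.390000
  2  |  dp/dt·Δt = +0.086400  |  p_2 = 0.476400
  3  |  dp/dt·Δt = -0.020736  |  p_3 = 0.455664
  4  |  dp/dt·Δt = +0.004977  |  p_4 = 0.460641
  5  |  dp/dt·Δt = -0.001194  |  p_5 = 0.459446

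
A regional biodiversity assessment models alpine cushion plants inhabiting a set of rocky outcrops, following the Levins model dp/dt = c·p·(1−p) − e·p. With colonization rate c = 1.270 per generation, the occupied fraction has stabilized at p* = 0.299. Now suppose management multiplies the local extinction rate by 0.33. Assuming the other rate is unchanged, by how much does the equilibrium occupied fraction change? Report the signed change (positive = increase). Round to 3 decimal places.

Balance c(1−p*) = e gives e = 1.270×(1 − 0.29900) = 0.89027.
New p* = 1 − e/c = 1 − 0.29379/1.27000 = 0.76867.
Δp* = 0.76867 − 0.29900 = +0.46967.

0.470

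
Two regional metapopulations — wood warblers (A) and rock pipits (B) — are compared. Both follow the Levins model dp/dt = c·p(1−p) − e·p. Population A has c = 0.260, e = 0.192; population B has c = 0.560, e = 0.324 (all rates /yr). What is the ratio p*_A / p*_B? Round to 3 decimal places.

A: p*_A = 1 − 0.192/0.260 = 0.2615.
B: p*_B = 1 − 0.324/0.560 = 0.4214.
p*_A / p*_B = 0.2615/0.4214 = 0.6206.

0.621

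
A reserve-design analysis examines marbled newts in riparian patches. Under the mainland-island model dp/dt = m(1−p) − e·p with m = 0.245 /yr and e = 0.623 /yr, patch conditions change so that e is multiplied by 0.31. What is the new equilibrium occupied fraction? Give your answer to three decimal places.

Before: p* = 0.245/(0.245+0.623) = 0.2823.
After: m = 0.245, e = 0.19313; p* = 0.245/0.4381 = 0.5592.

0.559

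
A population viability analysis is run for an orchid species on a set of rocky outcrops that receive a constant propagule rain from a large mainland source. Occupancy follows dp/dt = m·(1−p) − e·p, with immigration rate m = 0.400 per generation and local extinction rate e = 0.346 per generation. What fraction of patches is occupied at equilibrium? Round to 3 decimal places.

0.536

Setting dp/dt = 0: m − m·p* = e·p*, so m = (m+e)·p*.
p* = m/(m+e) = 0.400/(0.400+0.346) = 0.400/0.7460 = 0.5362.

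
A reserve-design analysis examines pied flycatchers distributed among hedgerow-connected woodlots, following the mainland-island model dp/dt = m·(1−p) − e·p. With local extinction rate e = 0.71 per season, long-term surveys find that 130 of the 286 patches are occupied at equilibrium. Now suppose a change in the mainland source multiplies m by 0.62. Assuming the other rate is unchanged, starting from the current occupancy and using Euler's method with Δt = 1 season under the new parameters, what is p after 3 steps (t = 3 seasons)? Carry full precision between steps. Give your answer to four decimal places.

0.3406

Observed p* = 130/286 = 0.45455.
Balance m(1−p*) = e·p* gives m = e·p*/(1−p*) = 0.71×0.45455/0.54545 = 0.59167.
Starting from p₀ = 0.45455; update p ← p + (dp/dt)·Δt with the new parameters.
step 1: Δp = -0.12264, p = 0.33191
step 2: Δp = +0.00942, p = 0.34133
step 3: Δp = -0.00072, p = 0.34061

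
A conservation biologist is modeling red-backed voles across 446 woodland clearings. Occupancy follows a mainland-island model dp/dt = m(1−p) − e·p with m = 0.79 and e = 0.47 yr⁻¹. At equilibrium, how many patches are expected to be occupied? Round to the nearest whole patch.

280

p* = m/(m+e) = 0.79/1.2600 = 0.6270.
Expected occupied patches = N × p* = 446 × 0.6270 = 279.63 ≈ 280.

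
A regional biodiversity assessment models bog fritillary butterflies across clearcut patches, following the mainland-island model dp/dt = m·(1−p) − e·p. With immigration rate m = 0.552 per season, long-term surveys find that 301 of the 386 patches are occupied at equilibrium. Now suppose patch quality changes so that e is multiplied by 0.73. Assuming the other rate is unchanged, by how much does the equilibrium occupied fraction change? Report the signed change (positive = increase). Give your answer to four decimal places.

0.0493

Observed p* = 301/386 = 0.77979.
Balance m(1−p*) = e·p* gives e = m(1−p*)/p* = 0.552×0.22021/0.77979 = 0.15588.
New p* = m/(m+e) = 0.55200/(0.55200+0.11379) = 0.82909.
Δp* = 0.82909 − 0.77979 = +0.04930.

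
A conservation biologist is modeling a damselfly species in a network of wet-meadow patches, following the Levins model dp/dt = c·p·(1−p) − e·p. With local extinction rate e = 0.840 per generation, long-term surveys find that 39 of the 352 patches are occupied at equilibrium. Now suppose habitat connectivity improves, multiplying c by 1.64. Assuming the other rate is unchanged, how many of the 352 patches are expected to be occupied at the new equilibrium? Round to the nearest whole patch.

Observed p* = 39/352 = 0.11080.
Balance c(1−p*) = e gives c = e/(1 − 0.11080) = 0.840/0.88920 = 0.94467.
New p* = 1 − e/c = 1 − 0.84000/1.54926 = 0.45781.
Expected occupied = 352 × 0.45781 = 161.15 ≈ 161.

161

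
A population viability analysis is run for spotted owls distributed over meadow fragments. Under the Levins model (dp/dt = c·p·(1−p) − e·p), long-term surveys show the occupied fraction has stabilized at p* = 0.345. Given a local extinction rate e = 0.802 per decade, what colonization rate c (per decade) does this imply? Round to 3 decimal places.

1.224

At equilibrium c(1−p*) = e, so c = e/(1−p*).
c = 0.802/(1 − 0.345) = 0.802/0.6550 = 1.2244.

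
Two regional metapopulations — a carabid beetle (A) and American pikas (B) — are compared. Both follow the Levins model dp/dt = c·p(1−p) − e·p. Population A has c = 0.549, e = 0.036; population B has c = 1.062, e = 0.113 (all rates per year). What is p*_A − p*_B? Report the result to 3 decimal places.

A: p*_A = 1 − 0.036/0.549 = 0.9344.
B: p*_B = 1 − 0.113/1.062 = 0.8936.
p*_A − p*_B = 0.9344 − 0.8936 = 0.0408.

0.041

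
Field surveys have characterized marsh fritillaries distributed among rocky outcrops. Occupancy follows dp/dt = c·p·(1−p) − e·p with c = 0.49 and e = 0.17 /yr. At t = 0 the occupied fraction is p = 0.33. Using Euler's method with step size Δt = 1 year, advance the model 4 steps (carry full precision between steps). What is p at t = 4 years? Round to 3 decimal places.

0.520

Update rule: p ← p + [c·p·(1−p) − e·p]·Δt with Δt = 1.
step 1: Δp = +0.05224, p = 0.38224
step 2: Δp = +0.05072, p = 0.43296
step 3: Δp = +0.04669, p = 0.47966
step 4: Δp = +0.04076, p = 0.52041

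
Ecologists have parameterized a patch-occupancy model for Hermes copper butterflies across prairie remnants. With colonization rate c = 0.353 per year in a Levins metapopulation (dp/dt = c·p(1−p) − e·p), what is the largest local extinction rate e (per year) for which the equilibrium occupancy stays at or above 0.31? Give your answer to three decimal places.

1 − e/c ≥ 0.31 ⇒ e ≤ c(1 − 0.31) = 0.353 × 0.6900.
e_max = 0.2436.

0.244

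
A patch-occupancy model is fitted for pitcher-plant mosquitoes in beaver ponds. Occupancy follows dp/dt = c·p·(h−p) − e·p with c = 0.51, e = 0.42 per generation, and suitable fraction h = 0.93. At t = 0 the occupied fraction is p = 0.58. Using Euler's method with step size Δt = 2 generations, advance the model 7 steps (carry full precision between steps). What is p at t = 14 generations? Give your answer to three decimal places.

Update rule: p ← p + [c·p·(h−p) − e·p]·Δt with Δt = 2.
p: 0.58000 → 0.29986  (Δp = -0.28014)
p: 0.29986 → 0.24071  (Δp = -0.05915)
p: 0.24071 → 0.20775  (Δp = -0.03296)
p: 0.20775 → 0.18629  (Δp = -0.02146)
p: 0.18629 → 0.17112  (Δp = -0.01517)
p: 0.17112 → 0.15984  (Δp = -0.01128)
p: 0.15984 → 0.15114  (Δp = -0.00870)

0.151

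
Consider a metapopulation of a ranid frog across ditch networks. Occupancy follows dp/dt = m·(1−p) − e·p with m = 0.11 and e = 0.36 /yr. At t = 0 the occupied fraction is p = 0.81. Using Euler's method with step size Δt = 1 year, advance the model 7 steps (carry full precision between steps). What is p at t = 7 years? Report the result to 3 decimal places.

Update rule: p ← p + [m·(1−p) − e·p]·Δt with Δt = 1.
t = 1: p = 0.81000 + (-0.27070) = 0.53930
t = 2: p = 0.53930 + (-0.14347) = 0.39583
t = 3: p = 0.39583 + (-0.07604) = 0.31979
t = 4: p = 0.31979 + (-0.04030) = 0.27949
t = 5: p = 0.27949 + (-0.02136) = 0.25813
t = 6: p = 0.25813 + (-0.01132) = 0.24681
t = 7: p = 0.24681 + (-0.00600) = 0.24081

0.241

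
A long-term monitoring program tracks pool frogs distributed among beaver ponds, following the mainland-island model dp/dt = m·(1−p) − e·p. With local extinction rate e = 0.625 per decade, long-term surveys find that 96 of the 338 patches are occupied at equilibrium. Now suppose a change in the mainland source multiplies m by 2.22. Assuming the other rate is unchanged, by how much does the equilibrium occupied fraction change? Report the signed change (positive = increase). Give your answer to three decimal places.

Observed p* = 96/338 = 0.28402.
Balance m(1−p*) = e·p* gives m = e·p*/(1−p*) = 0.625×0.28402/0.71598 = 0.24793.
New p* = m/(m+e) = 0.55040/(0.55040+0.62500) = 0.46827.
Δp* = 0.46827 − 0.28402 = +0.18425.

0.184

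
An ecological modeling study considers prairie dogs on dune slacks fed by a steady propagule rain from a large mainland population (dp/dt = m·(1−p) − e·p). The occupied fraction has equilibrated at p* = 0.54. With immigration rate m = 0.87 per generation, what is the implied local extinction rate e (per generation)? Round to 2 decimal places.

0.74

At equilibrium m(1−p*) = e·p*, so e = m(1−p*)/p*.
e = 0.87 × 0.4600 / 0.54 = 0.7411.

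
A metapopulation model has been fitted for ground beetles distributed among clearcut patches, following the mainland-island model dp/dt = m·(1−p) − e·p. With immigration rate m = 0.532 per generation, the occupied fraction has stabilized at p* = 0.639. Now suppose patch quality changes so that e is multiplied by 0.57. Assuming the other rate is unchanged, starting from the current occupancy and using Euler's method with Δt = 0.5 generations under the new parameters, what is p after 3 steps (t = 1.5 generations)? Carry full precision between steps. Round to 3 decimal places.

Balance m(1−p*) = e·p* gives e = m(1−p*)/p* = 0.532×0.36100/0.63900 = 0.30055.
Starting from p₀ = 0.63900; update p ← p + (dp/dt)·Δt with the new parameters.
  1  |  dp/dt·Δt = +0.041291  |  p_1 = 0.680291
  2  |  dp/dt·Δt = +0.026771  |  p_2 = 0.707062
  3  |  dp/dt·Δt = +0.017357  |  p_3 = 0.724419

0.724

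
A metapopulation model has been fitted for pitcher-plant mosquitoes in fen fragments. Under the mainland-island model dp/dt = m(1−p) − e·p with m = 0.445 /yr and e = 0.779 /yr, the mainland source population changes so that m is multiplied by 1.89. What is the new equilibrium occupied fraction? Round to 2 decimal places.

Before: p* = 0.445/(0.445+0.779) = 0.3636.
After: m = 0.84105, e = 0.779; p* = 0.84105/1.6200 = 0.5192.

0.52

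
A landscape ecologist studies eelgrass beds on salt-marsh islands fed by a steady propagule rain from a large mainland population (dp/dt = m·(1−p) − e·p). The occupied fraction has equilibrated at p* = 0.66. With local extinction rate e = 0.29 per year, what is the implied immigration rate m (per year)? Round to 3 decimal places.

At equilibrium m(1−p*) = e·p*, so m = e·p*/(1−p*).
m = 0.29 × 0.66 / 0.3400 = 0.1914/0.3400 = 0.5629.

0.563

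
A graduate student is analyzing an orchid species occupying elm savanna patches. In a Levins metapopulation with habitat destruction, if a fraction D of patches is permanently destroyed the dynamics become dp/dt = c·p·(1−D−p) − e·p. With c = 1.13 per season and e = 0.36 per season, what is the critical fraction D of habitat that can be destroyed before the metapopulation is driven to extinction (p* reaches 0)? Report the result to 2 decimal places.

0.68

The nontrivial equilibrium is p* = (1−D) − e/c; extinction occurs when this hits zero.
So D_crit = 1 − e/c = 1 − 0.36/1.13 = 1 − 0.3186 = 0.6814.
This equals the undisturbed p*, a classic result of Lande's extension.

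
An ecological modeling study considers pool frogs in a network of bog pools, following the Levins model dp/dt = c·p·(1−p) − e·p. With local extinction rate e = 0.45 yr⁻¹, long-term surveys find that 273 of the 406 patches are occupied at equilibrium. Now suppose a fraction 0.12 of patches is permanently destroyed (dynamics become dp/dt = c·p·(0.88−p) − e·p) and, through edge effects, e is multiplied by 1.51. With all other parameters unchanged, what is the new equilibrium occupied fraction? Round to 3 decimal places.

0.385

Observed p* = 273/406 = 0.67241.
Balance c(1−p*) = e gives c = e/(1 − 0.67241) = 0.45/0.32759 = 1.37367.
New p* = 0.88 − e/c = 0.88 − 0.67950/1.37367 = 0.38534.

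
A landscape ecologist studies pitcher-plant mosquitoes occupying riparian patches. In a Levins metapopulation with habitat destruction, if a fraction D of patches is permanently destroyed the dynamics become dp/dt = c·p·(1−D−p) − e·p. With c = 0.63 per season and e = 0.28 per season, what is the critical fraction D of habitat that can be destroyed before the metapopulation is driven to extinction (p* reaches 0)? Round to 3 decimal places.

The nontrivial equilibrium is p* = (1−D) − e/c; extinction occurs when this hits zero.
So D_crit = 1 − e/c = 1 − 0.28/0.63 = 1 − 0.4444 = 0.5556.
Note this equals the original equilibrium occupancy — the Levins extinction-debt result.

0.556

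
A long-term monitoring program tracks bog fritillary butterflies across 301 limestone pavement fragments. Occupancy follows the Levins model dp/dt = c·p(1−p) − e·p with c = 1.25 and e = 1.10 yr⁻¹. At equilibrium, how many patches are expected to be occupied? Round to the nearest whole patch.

36

p* = 1 − e/c = 1 − 1.10/1.25 = 0.1200.
Expected occupied patches = N × p* = 301 × 0.1200 = 36.12 ≈ 36.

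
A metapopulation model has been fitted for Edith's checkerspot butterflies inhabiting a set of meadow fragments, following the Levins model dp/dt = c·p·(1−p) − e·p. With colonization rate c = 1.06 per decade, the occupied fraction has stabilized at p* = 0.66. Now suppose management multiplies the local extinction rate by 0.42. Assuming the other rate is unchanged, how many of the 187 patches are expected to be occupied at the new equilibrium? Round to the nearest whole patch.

160

Balance c(1−p*) = e gives e = 1.06×(1 − 0.66000) = 0.36040.
New p* = 1 − e/c = 1 − 0.15137/1.06000 = 0.85720.
Expected occupied = 187 × 0.85720 = 160.30 ≈ 160.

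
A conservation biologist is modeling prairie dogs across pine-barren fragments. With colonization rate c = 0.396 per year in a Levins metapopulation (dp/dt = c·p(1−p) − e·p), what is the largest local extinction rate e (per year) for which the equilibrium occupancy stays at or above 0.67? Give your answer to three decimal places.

0.131

1 − e/c ≥ 0.67 ⇒ e ≤ c(1 − 0.67) = 0.396 × 0.3300.
e_max = 0.1307.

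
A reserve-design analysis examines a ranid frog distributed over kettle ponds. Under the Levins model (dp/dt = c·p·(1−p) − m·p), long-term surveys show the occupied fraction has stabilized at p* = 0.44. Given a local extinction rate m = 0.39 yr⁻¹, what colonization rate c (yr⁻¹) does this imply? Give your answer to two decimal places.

At equilibrium c(1−p*) = m, so c = m/(1−p*).
c = 0.39/(1 − 0.44) = 0.39/0.5600 = 0.6964.

0.70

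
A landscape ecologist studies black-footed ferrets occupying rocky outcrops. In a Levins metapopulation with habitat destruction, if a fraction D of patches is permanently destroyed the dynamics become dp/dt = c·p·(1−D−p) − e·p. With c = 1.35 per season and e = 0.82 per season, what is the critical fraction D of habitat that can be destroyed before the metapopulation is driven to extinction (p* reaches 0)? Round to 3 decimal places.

The nontrivial equilibrium is p* = (1−D) − e/c; extinction occurs when this hits zero.
So D_crit = 1 − e/c = 1 − 0.82/1.35 = 1 − 0.6074 = 0.3926.
This equals the undisturbed p*, a classic result of Lande's extension.

0.393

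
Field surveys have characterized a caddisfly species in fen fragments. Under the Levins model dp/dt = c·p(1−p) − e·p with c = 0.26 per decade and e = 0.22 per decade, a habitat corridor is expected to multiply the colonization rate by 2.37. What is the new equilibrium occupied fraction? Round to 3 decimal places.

0.643

Before: p* = 1 − 0.22/0.26 = 0.1538.
After the change, c = 0.6162, e = 0.22, so p* = 1 − 0.22/0.6162 = 0.6430.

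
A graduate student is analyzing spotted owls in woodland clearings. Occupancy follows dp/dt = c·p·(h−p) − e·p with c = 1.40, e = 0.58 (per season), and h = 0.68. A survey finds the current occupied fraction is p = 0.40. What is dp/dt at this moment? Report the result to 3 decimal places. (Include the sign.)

Colonization term: c·p·(h−p) = 1.40×0.40×0.2800 = 0.15680.
Extinction term: e·p = 0.23200.
dp/dt = 0.15680 − 0.23200 = -0.07520.

-0.075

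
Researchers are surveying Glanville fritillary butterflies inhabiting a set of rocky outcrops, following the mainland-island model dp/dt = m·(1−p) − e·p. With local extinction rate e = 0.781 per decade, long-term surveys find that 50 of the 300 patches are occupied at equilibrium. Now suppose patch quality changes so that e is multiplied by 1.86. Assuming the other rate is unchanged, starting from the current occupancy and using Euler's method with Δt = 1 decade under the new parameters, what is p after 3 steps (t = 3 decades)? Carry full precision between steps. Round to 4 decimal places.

0.0814

Observed p* = 50/300 = 0.16667.
Balance m(1−p*) = e·p* gives m = e·p*/(1−p*) = 0.781×0.16667/0.83333 = 0.15620.
Starting from p₀ = 0.16667; update p ← p + (dp/dt)·Δt with the new parameters.
step 1: Δp = -0.11194, p = 0.05472
step 2: Δp = +0.06816, p = 0.12288
step 3: Δp = -0.04150, p = 0.08138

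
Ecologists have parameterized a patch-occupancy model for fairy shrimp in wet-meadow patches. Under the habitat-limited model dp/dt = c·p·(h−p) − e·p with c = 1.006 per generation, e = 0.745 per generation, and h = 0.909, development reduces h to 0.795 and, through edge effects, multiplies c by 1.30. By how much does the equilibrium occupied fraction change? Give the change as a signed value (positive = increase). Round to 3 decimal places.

0.057

Before: p* = h − e/c = 0.909 − 0.745/1.006 = 0.909 − 0.7406 = 0.1684.
After: c = 1.3078, e = 0.745, h = 0.795; p* = 0.795 − 0.745/1.3078 = 0.2253.
Δp* = 0.2253 − 0.1684 = +0.0569.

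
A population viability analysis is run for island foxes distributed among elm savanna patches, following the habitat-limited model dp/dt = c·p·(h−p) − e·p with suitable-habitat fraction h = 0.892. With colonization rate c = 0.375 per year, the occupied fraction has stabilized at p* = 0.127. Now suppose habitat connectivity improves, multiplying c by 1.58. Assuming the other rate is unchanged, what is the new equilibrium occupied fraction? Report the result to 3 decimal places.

Balance c(h−p*) = e gives e = 0.375×(0.892 − 0.12700) = 0.28687.
New p* = 0.892 − e/c = 0.892 − 0.28687/0.59250 = 0.40783.

0.408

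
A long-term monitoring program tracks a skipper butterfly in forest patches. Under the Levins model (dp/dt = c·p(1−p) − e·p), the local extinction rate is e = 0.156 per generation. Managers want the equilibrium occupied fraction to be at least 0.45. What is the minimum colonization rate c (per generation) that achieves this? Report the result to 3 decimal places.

0.284

p* = 1 − e/c ≥ 0.45 requires e/c ≤ 0.5500, i.e. c ≥ e/0.5500.
c_min = 0.156/0.5500 = 0.2836.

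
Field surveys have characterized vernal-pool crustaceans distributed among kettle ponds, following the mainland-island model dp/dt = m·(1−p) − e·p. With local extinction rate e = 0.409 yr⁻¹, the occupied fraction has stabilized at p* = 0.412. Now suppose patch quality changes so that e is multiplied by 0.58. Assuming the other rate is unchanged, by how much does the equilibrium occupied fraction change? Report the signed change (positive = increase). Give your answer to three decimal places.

0.135

Balance m(1−p*) = e·p* gives m = e·p*/(1−p*) = 0.409×0.41200/0.58800 = 0.28658.
New p* = m/(m+e) = 0.28658/(0.28658+0.23722) = 0.54712.
Δp* = 0.54712 − 0.41200 = +0.13512.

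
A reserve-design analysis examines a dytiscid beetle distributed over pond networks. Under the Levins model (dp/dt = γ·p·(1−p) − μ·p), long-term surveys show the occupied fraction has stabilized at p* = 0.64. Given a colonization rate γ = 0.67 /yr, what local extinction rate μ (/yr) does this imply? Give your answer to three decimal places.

At equilibrium γ(1−p*) = μ.
μ = 0.67 × (1 − 0.64) = 0.67 × 0.3600 = 0.2412.

0.241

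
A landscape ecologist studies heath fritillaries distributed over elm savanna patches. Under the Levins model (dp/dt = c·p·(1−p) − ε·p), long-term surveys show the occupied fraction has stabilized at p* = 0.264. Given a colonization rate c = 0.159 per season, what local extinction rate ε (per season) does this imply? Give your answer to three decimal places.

At equilibrium c(1−p*) = ε.
ε = 0.159 × (1 − 0.264) = 0.159 × 0.7360 = 0.1170.

0.117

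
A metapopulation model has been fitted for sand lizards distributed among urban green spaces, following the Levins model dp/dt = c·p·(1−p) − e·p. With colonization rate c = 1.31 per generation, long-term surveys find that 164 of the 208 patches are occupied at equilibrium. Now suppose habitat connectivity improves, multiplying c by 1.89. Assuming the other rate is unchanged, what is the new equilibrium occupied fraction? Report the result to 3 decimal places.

0.888

Observed p* = 164/208 = 0.78846.
Balance c(1−p*) = e gives e = 1.31×(1 − 0.78846) = 0.27712.
New p* = 1 − e/c = 1 − 0.27712/2.47590 = 0.88807.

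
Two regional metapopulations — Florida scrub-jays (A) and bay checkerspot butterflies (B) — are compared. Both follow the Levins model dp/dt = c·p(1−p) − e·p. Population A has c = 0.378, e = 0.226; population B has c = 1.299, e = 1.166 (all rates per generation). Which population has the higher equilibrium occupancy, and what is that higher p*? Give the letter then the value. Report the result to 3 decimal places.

A: p*_A = 1 − 0.226/0.378 = 0.4021.
B: p*_B = 1 − 1.166/1.299 = 0.1024.
A is higher at 0.4021.

A, 0.402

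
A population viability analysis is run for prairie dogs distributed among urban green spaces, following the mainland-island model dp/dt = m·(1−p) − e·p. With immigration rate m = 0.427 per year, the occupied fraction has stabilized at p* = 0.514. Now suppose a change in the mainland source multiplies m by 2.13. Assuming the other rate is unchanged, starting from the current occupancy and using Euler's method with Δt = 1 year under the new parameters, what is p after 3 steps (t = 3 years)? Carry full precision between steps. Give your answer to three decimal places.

0.698

Balance m(1−p*) = e·p* gives e = m(1−p*)/p* = 0.427×0.48600/0.51400 = 0.40374.
Starting from p₀ = 0.51400; update p ← p + (dp/dt)·Δt with the new parameters.
t = 1: p = 0.51400 + (+0.23450) = 0.74850
t = 2: p = 0.74850 + (-0.07346) = 0.67504
t = 3: p = 0.67504 + (+0.02301) = 0.69805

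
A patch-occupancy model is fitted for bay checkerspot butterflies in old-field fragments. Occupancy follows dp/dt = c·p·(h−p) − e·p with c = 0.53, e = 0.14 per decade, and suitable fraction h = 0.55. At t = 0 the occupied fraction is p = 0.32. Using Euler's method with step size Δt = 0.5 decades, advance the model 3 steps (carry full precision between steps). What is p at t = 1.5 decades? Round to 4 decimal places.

0.3121

Update rule: p ← p + [c·p·(h−p) − e·p]·Δt with Δt = 0.5.
  1  |  dp/dt·Δt = -0.002896  |  p_1 = 0.317104
  2  |  dp/dt·Δt = -0.002626  |  p_2 = 0.314478
  3  |  dp/dt·Δt = -0.002386  |  p_3 = 0.312092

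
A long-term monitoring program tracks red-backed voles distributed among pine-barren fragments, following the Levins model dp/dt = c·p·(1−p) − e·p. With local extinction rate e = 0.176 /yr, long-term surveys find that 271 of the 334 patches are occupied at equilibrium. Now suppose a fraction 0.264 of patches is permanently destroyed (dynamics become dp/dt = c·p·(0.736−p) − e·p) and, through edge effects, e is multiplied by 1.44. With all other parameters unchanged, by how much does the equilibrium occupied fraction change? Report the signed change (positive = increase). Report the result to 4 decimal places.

Observed p* = 271/334 = 0.81138.
Balance c(1−p*) = e gives c = e/(1 − 0.81138) = 0.176/0.18862 = 0.93309.
New p* = 0.736 − e/c = 0.736 − 0.25344/0.93309 = 0.46439.
Δp* = 0.46439 − 0.81138 = -0.34699.

-0.3470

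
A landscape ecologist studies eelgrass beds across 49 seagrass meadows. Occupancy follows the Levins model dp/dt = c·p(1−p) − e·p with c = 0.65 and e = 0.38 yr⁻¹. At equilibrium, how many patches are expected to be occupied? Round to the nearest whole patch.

20

p* = 1 − e/c = 1 − 0.38/0.65 = 0.4154.
Expected occupied patches = N × p* = 49 × 0.4154 = 20.35 ≈ 20.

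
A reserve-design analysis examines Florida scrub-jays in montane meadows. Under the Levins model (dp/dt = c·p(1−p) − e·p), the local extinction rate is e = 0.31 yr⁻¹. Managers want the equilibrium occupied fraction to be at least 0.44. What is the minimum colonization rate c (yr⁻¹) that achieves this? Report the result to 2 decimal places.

p* = 1 − e/c ≥ 0.44 requires e/c ≤ 0.5600, i.e. c ≥ e/0.5600.
c_min = 0.31/0.5600 = 0.5536.

0.55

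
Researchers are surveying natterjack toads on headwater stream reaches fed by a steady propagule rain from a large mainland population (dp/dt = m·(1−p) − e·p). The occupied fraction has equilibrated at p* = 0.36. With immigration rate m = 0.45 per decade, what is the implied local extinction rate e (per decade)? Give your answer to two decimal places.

At equilibrium m(1−p*) = e·p*, so e = m(1−p*)/p*.
e = 0.45 × 0.6400 / 0.36 = 0.8000.

0.80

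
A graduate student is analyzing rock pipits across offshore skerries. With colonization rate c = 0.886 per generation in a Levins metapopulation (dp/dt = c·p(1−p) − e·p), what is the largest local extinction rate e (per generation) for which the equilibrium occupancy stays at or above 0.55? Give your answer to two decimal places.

1 − e/c ≥ 0.55 ⇒ e ≤ c(1 − 0.55) = 0.886 × 0.4500.
e_max = 0.3987.

0.40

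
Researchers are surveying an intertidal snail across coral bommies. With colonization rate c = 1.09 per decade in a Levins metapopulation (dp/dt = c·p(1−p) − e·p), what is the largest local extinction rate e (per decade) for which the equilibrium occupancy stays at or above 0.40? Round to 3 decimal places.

1 − e/c ≥ 0.40 ⇒ e ≤ c(1 − 0.40) = 1.09 × 0.6000.
e_max = 0.6540.

0.654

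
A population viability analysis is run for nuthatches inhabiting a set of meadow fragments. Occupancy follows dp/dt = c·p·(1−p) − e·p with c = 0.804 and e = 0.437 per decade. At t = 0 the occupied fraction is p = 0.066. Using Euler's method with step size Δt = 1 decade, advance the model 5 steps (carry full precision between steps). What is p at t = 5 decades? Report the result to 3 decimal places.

Update rule: p ← p + [c·p·(1−p) − e·p]·Δt with Δt = 1.
t = 1: p = 0.06600 + (+0.02072) = 0.08672
t = 2: p = 0.08672 + (+0.02578) = 0.11250
t = 3: p = 0.11250 + (+0.03111) = 0.14361
t = 4: p = 0.14361 + (+0.03612) = 0.17973
t = 5: p = 0.17973 + (+0.03999) = 0.21972

0.220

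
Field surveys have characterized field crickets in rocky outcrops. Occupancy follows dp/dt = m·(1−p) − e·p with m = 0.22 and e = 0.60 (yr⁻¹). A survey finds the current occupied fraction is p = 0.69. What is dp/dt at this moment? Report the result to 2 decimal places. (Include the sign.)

Colonization term: m·(1−p) = 0.22×0.3100 = 0.06820.
Extinction term: e·p = 0.41400.
dp/dt = 0.06820 − 0.41400 = -0.34580.

-0.35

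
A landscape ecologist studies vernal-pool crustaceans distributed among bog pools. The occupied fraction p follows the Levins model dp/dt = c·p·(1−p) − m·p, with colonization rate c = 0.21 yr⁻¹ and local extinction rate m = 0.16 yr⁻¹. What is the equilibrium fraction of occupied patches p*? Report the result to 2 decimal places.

0.24

At equilibrium, colonization balances extinction: c·p*·(1−p*) = m·p*.
So p* = 1 − m/c = 1 − 0.16/0.21 = 1 − 0.7619 = 0.2381.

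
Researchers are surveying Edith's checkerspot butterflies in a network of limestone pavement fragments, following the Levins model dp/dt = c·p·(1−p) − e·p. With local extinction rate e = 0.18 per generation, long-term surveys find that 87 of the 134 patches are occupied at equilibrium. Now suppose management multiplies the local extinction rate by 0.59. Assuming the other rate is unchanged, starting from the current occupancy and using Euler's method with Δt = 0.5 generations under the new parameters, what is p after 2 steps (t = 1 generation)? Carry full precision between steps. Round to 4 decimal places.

0.6939

Observed p* = 87/134 = 0.64925.
Balance c(1−p*) = e gives c = e/(1 − 0.64925) = 0.18/0.35075 = 0.51319.
Starting from p₀ = 0.64925; update p ← p + (dp/dt)·Δt with the new parameters.
p: 0.64925 → 0.67321  (Δp = +0.02396)
p: 0.67321 → 0.69391  (Δp = +0.02070)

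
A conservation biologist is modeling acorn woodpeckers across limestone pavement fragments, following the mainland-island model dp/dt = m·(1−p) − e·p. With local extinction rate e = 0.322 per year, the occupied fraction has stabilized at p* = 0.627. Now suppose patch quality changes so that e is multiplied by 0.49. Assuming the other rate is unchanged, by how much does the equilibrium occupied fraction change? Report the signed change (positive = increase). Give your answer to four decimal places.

Balance m(1−p*) = e·p* gives m = e·p*/(1−p*) = 0.322×0.62700/0.37300 = 0.54127.
New p* = m/(m+e) = 0.54127/(0.54127+0.15778) = 0.77429.
Δp* = 0.77429 − 0.62700 = +0.14729.

0.1473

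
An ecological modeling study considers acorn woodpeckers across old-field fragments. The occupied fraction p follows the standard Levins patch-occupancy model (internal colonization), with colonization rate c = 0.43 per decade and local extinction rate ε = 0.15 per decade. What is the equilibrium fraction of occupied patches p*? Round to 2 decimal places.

Setting dp/dt = 0 and dividing through by p* gives c·(1−p*) = ε.
So p* = 1 − ε/c = 1 − 0.15/0.43 = 1 − 0.3488 = 0.6512.

0.65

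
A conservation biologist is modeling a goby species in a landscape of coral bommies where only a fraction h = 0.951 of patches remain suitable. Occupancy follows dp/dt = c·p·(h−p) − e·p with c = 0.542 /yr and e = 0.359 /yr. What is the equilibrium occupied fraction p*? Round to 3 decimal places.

0.289

Setting dp/dt = 0 and dividing by p* gives c·(h−p*) = e.
So p* = h − e/c = 0.951 − 0.359/0.542 = 0.951 − 0.6624 = 0.2886.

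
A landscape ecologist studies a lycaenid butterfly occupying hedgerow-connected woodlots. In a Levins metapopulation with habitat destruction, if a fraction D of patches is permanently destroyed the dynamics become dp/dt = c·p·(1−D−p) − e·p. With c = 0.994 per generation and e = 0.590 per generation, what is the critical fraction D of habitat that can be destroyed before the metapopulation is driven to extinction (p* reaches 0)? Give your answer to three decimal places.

0.406

The nontrivial equilibrium is p* = (1−D) − e/c; extinction occurs when this hits zero.
So D_crit = 1 − e/c = 1 − 0.590/0.994 = 1 − 0.5936 = 0.4064.
Note this equals the original equilibrium occupancy — the Levins extinction-debt result.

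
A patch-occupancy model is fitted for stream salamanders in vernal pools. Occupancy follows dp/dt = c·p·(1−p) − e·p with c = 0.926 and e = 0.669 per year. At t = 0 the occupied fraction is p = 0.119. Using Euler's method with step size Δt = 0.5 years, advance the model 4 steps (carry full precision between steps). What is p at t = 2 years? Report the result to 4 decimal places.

Update rule: p ← p + [c·p·(1−p) − e·p]·Δt with Δt = 0.5.
t = 0.5: p = 0.11900 + (+0.00873) = 0.12773
t = 1: p = 0.12773 + (+0.00886) = 0.13659
t = 1.5: p = 0.13659 + (+0.00891) = 0.14551
t = 2: p = 0.14551 + (+0.00889) = 0.15440

0.1544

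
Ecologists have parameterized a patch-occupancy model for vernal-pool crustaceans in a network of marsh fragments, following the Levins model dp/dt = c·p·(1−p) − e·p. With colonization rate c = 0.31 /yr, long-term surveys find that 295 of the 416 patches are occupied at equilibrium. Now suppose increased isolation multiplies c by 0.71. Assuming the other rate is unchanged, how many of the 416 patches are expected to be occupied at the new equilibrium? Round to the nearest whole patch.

246

Observed p* = 295/416 = 0.70913.
Balance c(1−p*) = e gives e = 0.31×(1 − 0.70913) = 0.09017.
New p* = 1 − e/c = 1 − 0.09017/0.22010 = 0.59032.
Expected occupied = 416 × 0.59032 = 245.57 ≈ 246.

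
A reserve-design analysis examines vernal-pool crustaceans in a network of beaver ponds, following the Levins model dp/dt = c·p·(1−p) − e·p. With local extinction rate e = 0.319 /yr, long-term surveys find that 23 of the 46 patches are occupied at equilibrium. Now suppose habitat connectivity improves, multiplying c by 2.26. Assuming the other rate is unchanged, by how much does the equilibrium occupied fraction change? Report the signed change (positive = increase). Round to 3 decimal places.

0.279

Observed p* = 23/46 = 0.50000.
Balance c(1−p*) = e gives c = e/(1 − 0.50000) = 0.319/0.50000 = 0.63800.
New p* = 1 − e/c = 1 − 0.31900/1.44188 = 0.77876.
Δp* = 0.77876 − 0.50000 = +0.27876.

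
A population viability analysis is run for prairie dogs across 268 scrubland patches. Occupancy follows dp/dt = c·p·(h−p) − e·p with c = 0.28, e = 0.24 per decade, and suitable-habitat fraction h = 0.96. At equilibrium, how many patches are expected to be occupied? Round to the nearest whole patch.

p* = h − e/c = 0.96 − 0.8571 = 0.1029.
Expected occupied patches = N × p* = 268 × 0.1029 = 27.57 ≈ 28.

28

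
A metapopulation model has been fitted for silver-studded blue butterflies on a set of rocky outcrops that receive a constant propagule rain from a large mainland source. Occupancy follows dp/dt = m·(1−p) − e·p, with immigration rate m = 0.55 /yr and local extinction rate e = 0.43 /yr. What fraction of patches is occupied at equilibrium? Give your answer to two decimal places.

Setting dp/dt = 0: m − m·p* = e·p*, so m = (m+e)·p*.
p* = m/(m+e) = 0.55/(0.55+0.43) = 0.55/0.9800 = 0.5612.

0.56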